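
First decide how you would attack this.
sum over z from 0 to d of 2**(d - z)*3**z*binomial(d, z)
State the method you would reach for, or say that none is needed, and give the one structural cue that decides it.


Diagnosis: the binomial theorem — the summand is term z of a binomial expansion in 3 and 2; the whole sum is a single power.


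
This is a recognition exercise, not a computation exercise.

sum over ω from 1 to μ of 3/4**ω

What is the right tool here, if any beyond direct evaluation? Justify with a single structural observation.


Verdict: the geometric series formula — consecutive terms stand in a fixed index-free ratio — the geometric sum formula closes it.


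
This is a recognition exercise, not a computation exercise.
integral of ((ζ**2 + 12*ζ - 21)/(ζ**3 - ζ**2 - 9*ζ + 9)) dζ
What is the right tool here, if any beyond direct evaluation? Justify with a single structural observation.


Verdict: partial fractions — once ζ**3 - ζ**2 - 9*ζ + 9 is factored, each root contributes a simple-fraction term; integrate them one at a time.


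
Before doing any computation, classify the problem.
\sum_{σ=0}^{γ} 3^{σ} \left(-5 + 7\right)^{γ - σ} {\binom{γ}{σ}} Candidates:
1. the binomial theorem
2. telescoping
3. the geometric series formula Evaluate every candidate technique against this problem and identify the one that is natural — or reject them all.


Diagnosis: the binomial theorem — binomial coefficients against complementary powers of 3 and (-5 + 7): recognize the binomial expansion and resum.
- the binomial theorem — a fit — the right tool for this form.
- telescoping: as presented, consecutive terms share no shifted copy to cancel against — no rewrite is on display to change that.
- the geometric series formula — consecutive terms are not related by a fixed multiplier.


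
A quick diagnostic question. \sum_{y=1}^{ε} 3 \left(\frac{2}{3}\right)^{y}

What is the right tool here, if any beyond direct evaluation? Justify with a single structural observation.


Best approach: the geometric series formula — each term is \frac{2}{3} times the previous one, so the geometric-series formula applies directly.


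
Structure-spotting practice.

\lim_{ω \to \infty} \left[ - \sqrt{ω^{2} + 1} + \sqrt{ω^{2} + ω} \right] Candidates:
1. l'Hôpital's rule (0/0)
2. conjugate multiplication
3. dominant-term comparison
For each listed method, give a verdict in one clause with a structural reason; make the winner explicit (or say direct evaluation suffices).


Best approach: conjugate multiplication — the ∞ − ∞ radical form is the exact trigger for the conjugate maneuver.
- l'Hôpital's rule (0/0) — the expression is a difference driving to ∞ − ∞, not a 0/0 quotient — there is no ratio for the rule to differentiate.
- conjugate multiplication: applicable, and directly so.
- dominant-term comparison: this limit is not decided by comparing polynomial growth at infinity.


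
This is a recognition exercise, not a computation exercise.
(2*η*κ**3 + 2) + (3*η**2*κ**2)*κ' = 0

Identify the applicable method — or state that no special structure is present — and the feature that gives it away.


Method: the exact-equation method — equality of cross partials is the green light — assemble the potential function term by term.


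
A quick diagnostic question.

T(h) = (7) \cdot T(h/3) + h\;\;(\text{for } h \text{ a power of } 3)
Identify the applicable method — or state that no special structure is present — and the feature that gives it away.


Diagnosis: the master substitution — treat m = log base 3 of h as the new clock: one recursion step advances m by one while h scales by 3.


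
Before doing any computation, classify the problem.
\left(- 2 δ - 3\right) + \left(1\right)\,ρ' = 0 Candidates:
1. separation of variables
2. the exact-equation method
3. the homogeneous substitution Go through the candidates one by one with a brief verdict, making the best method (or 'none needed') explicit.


Technique: no special technique — solved for the derivative, no ρ appears — this is antidifferentiation in δ wearing ODE clothing.
- separation of variables — with no unknown in the slope, separating variables is a formality — the equation integrates directly.
- the exact-equation method: no dependence on the unknown anywhere: exactness is a label without content here.
- the homogeneous substitution — the ratio of the variables does not determine the slope.


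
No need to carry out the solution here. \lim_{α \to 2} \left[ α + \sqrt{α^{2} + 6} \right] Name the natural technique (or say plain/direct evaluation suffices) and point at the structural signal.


Technique: no special technique — no vanishing denominator and no indeterminate clash at the point — evaluation is immediate.


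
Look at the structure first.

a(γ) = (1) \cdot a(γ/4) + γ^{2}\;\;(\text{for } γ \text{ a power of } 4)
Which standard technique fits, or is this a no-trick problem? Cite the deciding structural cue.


Technique: the master substitution — the argument shrinks by the factor 4, so measure the index on a logarithmic scale and the recursion becomes a shift.


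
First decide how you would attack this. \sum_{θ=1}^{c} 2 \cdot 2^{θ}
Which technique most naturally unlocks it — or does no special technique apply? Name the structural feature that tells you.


Technique: the geometric series formula — the ratio of consecutive terms is the constant 2, independent of the index — a geometric sum.


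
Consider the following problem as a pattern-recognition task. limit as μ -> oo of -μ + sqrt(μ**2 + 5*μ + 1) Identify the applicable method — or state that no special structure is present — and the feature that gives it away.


Diagnosis: conjugate multiplication — the difference sqrt(μ**2 + 5*μ + 1) - μ is an ∞ − ∞ stalemate; its conjugate partner breaks the tie.


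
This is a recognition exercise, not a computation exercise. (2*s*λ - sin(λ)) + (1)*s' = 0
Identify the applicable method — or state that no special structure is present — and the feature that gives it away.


Technique: a linear integrating factor — the unknown enters only to the first power against a nonzero forcing term — the integrating-factor template applies directly.


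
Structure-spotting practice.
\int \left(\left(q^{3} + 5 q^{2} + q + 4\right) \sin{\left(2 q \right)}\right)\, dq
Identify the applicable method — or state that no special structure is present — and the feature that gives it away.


Verdict: integration by parts — differentiate q^{3} + 5 q^{2} + q + 4, integrate \sin{\left(2 q \right)}: each pass lowers the polynomial degree, so parts terminates.


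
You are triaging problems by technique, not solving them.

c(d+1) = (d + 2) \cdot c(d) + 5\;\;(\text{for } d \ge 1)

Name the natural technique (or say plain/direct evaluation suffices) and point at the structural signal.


Method: a summation factor — an index-dependent multiplier d + 2 rules out characteristic roots; a summation factor converts it to a pure difference.


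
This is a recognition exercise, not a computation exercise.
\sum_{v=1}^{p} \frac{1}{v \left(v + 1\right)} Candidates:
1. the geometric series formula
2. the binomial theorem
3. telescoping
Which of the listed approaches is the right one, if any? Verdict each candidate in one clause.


Verdict: telescoping — \frac{1}{v \left(v + 1\right)} decomposes into shift-paired simple fractions; the series telescopes to finitely many boundary pieces.
- the geometric series formula — dividing successive terms gives an index-dependent quantity, not a constant.
- the binomial theorem: there is no pair of bases whose matched powers would reassemble into a single binomial power.
- telescoping — a fit — the right tool for this form.


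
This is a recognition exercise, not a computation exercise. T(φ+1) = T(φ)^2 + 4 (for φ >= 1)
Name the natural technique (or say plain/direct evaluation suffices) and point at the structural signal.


Method: no special technique — the new term depends nonlinearly on the old ones, which disqualifies every superposition-based technique.


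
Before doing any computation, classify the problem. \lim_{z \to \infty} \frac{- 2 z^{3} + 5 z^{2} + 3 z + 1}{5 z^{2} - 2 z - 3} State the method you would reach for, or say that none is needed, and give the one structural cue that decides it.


Verdict: dominant-term comparison — growth-rate triage: the leading powers of z decide the limit, everything else is noise. Differentiating the expression as a single quotient would eventually settle it as well; matching dominant growth settles it immediately.


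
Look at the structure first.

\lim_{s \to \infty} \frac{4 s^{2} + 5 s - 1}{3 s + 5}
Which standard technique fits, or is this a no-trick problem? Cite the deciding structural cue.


Best approach: dominant-term comparison — divide through by the highest power of s; every lower-order term dies and the dominant terms decide the limit. l'Hôpital's at-infinity variant applies to the expression viewed as a single quotient; the leading-term comparison is the direct route.


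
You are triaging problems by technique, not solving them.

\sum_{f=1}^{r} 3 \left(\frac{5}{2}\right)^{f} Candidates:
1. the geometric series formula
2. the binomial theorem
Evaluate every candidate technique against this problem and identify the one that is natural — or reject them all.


Verdict: the geometric series formula — each summand is the previous one scaled by \frac{5}{2}; that constant multiplier is itself the geometric structure.
- the geometric series formula: applicable, and directly so.
- the binomial theorem — there is no sum-raised-to-a-power identity hiding in these terms.


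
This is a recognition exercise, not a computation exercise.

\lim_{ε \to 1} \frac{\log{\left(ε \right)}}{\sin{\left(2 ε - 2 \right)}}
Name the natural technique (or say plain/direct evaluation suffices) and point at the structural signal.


Method: l'Hôpital's rule (0/0) — numerator and denominator both vanish at 1 — a genuine 0/0 form, which is exactly when l'Hôpital applies. Expanding numerator and denominator to first order gives the same value — the rule automates exactly that.


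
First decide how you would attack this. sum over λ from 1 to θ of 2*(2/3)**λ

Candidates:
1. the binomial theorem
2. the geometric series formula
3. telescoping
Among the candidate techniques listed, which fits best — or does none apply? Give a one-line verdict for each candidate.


Best approach: the geometric series formula — check a ratio of consecutive terms: it is 2/3, independent of the index, so the geometric formula closes the sum.
- the binomial theorem — no binomial coefficients pair up with complementary powers here.
- the geometric series formula — yes, a natural case for it.
- telescoping: writing out consecutive terms as given produces no pairwise cancellation.


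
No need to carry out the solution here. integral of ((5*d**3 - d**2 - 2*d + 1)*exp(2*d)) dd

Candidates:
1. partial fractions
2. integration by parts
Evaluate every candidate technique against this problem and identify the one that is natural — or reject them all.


Method: integration by parts — differentiate 5*d**3 - d**2 - 2*d + 1, integrate exp(2*d): each pass lowers the polynomial degree, so parts terminates.
- partial fractions — the expression is not a ratio of polynomials that decomposes further.
- integration by parts: yes — fits the structure here.


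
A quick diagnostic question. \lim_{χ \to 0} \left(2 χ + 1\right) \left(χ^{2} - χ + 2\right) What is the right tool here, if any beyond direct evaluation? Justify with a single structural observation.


Best approach: no special technique — no zero denominators, no indeterminate clash at 0 — substitute and read off the value.


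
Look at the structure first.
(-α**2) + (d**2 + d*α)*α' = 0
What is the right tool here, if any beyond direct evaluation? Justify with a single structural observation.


Best approach: the homogeneous substitution — scaling d and α together leaves the slope fixed — it depends only on α/d, so substitute the ratio. With the right rearrangement (exchanging the roles of the variables where needed), this also fits a Bernoulli template; the homogeneous substitution reads the structure directly.


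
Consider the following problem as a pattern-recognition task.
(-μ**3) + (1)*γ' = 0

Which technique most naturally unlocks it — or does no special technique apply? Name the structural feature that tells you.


Verdict: no special technique — solved for the derivative, γ never appears on the right — this is a direct integration in μ, not a differential-equations problem at heart.


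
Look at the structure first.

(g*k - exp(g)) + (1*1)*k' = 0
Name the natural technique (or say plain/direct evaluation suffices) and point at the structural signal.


Technique: a linear integrating factor — k appears only to the first power with coefficient g — the classic integrating-factor setup.


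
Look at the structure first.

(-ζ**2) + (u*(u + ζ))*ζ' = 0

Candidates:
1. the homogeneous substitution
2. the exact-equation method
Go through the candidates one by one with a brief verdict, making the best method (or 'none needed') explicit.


Diagnosis: the homogeneous substitution — scaling u and ζ together leaves the slope fixed — it depends only on ζ/u, so substitute the ratio. Suitably rearranged — at times with the variables' roles exchanged — this doubles as a Bernoulli equation; the homogeneous reading needs no such setup.
- the homogeneous substitution — yes, a natural case for it.
- the exact-equation method — exactness fails on the nose — the mixed partials do not match.


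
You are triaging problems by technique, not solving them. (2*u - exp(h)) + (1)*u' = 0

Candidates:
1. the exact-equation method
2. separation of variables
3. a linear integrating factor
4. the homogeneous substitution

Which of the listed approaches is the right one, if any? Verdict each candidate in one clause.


Diagnosis: a linear integrating factor — linear in the unknown with genuine forcing: multiply through by the exponential of the integrated coefficient and the left side closes into one derivative.
- the exact-equation method — no potential function has this form as its differential, as written.
- separation of variables — no division isolates the independent variable from the unknown.
- a linear integrating factor — a fit — the right tool for this form.
- the homogeneous substitution: the slope is not a function of the ratio of the variables alone.


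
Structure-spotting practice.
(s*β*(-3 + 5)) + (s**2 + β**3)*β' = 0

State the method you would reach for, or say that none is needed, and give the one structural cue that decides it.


Technique: the exact-equation method — equality of cross partials is the green light — assemble the potential function term by term.


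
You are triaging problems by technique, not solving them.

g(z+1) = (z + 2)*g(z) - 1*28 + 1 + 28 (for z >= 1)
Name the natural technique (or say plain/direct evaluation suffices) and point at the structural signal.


Best approach: a summation factor — rescale the sequence by the product of the weights z + 2 so far — the recurrence collapses to a plain running sum.


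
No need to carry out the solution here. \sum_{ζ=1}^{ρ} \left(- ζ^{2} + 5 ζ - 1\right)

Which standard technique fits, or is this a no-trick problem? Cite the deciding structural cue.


Diagnosis: no special technique — the summand is a plain polynomial in ζ (expanding first if it arrives factored); standard power-sum formulas evaluate it term by term.


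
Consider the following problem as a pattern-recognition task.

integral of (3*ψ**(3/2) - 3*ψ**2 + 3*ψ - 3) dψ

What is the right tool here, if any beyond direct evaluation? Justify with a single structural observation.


Best approach: no special technique — nothing composite, nothing rational, nothing trigonometric — each constant-multiple power of ψ integrates by the power rule alone.


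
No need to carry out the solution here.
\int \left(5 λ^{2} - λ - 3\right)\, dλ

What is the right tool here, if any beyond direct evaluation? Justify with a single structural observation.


Best approach: no special technique — the integrand is a sum of constant multiples of powers of λ — integrate term by term.


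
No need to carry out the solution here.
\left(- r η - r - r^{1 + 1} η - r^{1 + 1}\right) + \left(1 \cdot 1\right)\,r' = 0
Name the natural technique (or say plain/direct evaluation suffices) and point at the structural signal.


Best approach: separation of variables — solved for the derivative, the right side splits multiplicatively into a function of each variable alone — divide and integrate each side. A Bernoulli substitution applies to this equation as given; separation takes the same equation in its displayed form.


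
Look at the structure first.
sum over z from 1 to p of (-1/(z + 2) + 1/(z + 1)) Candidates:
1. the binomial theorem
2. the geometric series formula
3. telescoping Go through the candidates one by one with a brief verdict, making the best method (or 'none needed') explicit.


Technique: telescoping — the generic term is a one-step difference of 1/(z + 1), so partial sums shortcut to endpoint evaluation.
- the binomial theorem: the terms lack the binomial-coefficient-weighted complementary-power pattern of an expansion.
- the geometric series formula: no single multiplier carries one term to the next throughout the sum.
- telescoping: applies; the problem has the shape this method handles.


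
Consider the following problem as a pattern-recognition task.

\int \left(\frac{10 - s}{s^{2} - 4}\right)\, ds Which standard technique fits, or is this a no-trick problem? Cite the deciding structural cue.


Method: partial fractions — rational integrand, reducible denominator s^{2} - 4: decompose first, integrate second.


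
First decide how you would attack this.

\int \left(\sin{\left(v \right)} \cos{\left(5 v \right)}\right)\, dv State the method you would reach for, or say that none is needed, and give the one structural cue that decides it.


Method: a trigonometric identity — split \sin{\left(v \right)} \cos{\left(5 v \right)} with the angle-addition identities: the resulting sum integrates term by term.


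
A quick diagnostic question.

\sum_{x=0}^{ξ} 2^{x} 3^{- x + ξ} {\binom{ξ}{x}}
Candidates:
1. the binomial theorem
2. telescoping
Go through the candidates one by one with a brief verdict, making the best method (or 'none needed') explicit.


Technique: the binomial theorem — the binomial coefficients weight matched powers of 2 and 3, which is exactly the expansion of a binomial power.
- the binomial theorem: yes, a natural case for it.
- telescoping: the summand is not presented as a shifted difference — a telescoping rewrite may exist, but the displayed structure does not offer one.


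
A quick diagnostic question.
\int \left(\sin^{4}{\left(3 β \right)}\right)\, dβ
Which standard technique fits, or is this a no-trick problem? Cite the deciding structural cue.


Best approach: a trigonometric identity — \sin^{4}{\left(3 β \right)} is an even power — the power-reduction identity rewrites it into first-degree cosines.


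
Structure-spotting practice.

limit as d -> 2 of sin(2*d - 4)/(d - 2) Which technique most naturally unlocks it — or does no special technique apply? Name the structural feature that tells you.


Technique: l'Hôpital's rule (0/0) — numerator and denominator both vanish at 2 — a genuine 0/0 form, which is exactly when l'Hôpital applies. Known elementary limits would finish this too — the rule just bypasses the case analysis.


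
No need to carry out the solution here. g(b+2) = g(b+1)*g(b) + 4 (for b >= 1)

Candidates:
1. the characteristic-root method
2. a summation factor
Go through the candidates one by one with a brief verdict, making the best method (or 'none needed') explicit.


Best approach: no special technique — the recurrence is nonlinear in the sequence values; study it directly, no linear machinery applies.
- the characteristic-root method: nonlinearity rules out exponential-mode superposition from the start.
- a summation factor: no summation factor applies — the rule is not linear in the sequence values.


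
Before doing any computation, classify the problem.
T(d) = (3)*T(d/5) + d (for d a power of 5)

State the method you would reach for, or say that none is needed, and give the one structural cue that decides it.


Diagnosis: the master substitution — recursion at d/5 is multiplicative in the index; logarithmic reindexing via d = 5^m linearizes it.


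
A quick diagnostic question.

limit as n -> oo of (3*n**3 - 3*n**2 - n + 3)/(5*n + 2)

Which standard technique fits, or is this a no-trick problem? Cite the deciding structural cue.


Method: dominant-term comparison — divide through by the highest power of n; every lower-order term dies and the dominant terms decide the limit. Viewed as a single quotient this is an ∞/∞ form — an at-infinity application of l'Hôpital's rule would also resolve it; comparing leading growth reads the answer without differentiating.


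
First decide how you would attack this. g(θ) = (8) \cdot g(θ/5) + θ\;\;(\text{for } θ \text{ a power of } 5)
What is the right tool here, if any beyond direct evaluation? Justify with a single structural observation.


Method: the master substitution — the argument shrinks by the factor 5, so measure the index on a logarithmic scale and the recursion becomes a shift.


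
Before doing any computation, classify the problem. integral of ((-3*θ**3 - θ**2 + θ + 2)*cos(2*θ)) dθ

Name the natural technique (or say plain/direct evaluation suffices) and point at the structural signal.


Best approach: integration by parts — a polynomial -3*θ**3 - θ**2 + θ + 2 against the kernel cos(2*θ) is the signature bounded-ladder case for integration by parts.


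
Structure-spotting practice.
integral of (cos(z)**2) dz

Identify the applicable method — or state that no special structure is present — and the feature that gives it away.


Best approach: a trigonometric identity — the even trigonometric power cos(z)**2 reduces by a double-angle identity before any integration is attempted.


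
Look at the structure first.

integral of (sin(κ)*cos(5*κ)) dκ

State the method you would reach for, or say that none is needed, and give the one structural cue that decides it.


Technique: a trigonometric identity — split sin(κ)*cos(5*κ) with the angle-addition identities: the resulting sum integrates term by term.


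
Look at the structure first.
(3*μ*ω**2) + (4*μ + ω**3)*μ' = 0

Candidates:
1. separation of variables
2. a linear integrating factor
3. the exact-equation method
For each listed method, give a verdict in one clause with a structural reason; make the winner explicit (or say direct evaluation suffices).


Technique: the exact-equation method — this form is already the differential of something: the matching mixed partials of 3*μ*ω**2 and 4*μ + ω**3 prove it.
- separation of variables — no division isolates the independent variable from the unknown.
- a linear integrating factor: the unknown enters nonlinearly (through a power, a denominator, or a transcendental function), which the linear integrating-factor recipe cannot absorb as-is — any repair would come from a preliminary substitution, not the factor.
- the exact-equation method — applicable, and directly so.


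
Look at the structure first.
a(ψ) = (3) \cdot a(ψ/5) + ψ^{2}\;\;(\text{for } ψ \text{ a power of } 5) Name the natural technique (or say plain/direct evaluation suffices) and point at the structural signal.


Diagnosis: the master substitution — the argument contracts 5-fold per step: reindex ψ exponentially and solve the linear recurrence in the new index.


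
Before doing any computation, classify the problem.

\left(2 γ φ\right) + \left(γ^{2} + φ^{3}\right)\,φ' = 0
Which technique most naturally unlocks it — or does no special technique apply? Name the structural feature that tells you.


Method: the exact-equation method — check exactness first: here it holds (2 γ φ, γ^{2} + φ^{3} have matching cross partials), so no integrating factor is needed.


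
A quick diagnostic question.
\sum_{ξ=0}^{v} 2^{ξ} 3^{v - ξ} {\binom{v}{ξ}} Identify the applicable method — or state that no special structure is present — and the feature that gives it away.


Best approach: the binomial theorem — binomial coefficients against complementary powers of 2 and 3: recognize the binomial expansion and resum.


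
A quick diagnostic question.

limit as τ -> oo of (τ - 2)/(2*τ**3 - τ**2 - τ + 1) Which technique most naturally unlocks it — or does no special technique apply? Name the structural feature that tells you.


Method: dominant-term comparison — at large τ only the top-degree terms survive; compare the leading terms and the limit falls out. Viewed as a single quotient this is an ∞/∞ form — an at-infinity application of l'Hôpital's rule would also resolve it; comparing leading growth reads the answer without differentiating.


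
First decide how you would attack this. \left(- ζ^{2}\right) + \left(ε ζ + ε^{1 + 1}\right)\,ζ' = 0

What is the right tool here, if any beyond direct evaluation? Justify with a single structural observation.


Best approach: the homogeneous substitution — the slope is degree-zero homogeneous: the ratio substitution v = ζ/ε collapses it. With the right rearrangement (exchanging the roles of the variables where needed), this also fits a Bernoulli template; the homogeneous substitution reads the structure directly.


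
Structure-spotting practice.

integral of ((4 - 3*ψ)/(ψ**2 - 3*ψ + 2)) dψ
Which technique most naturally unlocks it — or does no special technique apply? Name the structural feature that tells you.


Technique: partial fractions — the denominator ψ**2 - 3*ψ + 2 factors, so the quotient decomposes into elementary partial fractions term by term.


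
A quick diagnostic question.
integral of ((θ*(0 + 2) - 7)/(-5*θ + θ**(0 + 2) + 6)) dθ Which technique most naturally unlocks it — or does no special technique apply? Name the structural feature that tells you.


Technique: partial fractions — (-5*θ + θ**(0 + 2) + 6) splits into linear pieces, so the quotient is a sum of simple fractions — decompose before integrating.


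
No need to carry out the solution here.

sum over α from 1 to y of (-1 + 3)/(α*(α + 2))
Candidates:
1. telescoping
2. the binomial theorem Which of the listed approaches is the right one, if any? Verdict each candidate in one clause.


Verdict: telescoping — rewrite (-1 + 3)/(α*(α + 2)) as simple fractions and successive terms eat each other — only the edges survive.
- telescoping — applies; the problem has the shape this method handles.
- the binomial theorem: there is no pair of bases whose matched powers would reassemble into a single binomial power.


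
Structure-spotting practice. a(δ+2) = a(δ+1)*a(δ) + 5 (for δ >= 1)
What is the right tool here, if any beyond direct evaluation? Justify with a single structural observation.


Verdict: no special technique — once the recursion is nonlinear, characteristic roots, master substitutions, and summation factors are all off the table.


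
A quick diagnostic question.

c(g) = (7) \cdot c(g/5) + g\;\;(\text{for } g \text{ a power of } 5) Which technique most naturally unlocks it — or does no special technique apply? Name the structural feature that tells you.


Verdict: the master substitution — treat m = log base 5 of g as the new clock: one recursion step advances m by one while g scales by 5.


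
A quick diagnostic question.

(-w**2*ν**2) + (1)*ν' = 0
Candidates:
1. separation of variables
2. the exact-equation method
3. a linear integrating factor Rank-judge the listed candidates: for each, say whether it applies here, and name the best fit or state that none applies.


Method: separation of variables — the slope splits multiplicatively: w**2 carrying all w-dependence times ν**2 carrying all ν-dependence — separate and integrate.
- separation of variables — a fit — the right tool for this form.
- the exact-equation method: the mixed partial derivatives differ, so the left side is not a total differential.
- a linear integrating factor — a nonlinear term in the unknown puts this outside the integrating-factor template.


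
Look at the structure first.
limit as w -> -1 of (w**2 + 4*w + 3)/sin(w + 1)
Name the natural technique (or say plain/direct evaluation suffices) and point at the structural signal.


Verdict: l'Hôpital's rule (0/0) — both numerator and denominator vanish at -1: the genuine 0/0 indeterminate that l'Hôpital exists for. Known elementary limits would finish this too — the rule just bypasses the case analysis.


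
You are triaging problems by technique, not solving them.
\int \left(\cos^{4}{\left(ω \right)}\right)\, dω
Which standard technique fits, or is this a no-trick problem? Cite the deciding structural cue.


Verdict: a trigonometric identity — apply power reduction to \cos^{4}{\left(ω \right)}; each application halves the trigonometric degree.


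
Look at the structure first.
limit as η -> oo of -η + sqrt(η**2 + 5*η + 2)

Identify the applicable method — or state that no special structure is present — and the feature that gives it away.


Verdict: conjugate multiplication — this difference gives up after one conjugate multiplication — the radical structure cancels against its conjugate.


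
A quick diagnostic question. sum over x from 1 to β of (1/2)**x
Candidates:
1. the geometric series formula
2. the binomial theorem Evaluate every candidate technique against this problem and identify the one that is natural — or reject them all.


Technique: the geometric series formula — each summand is the previous one scaled by 1/2; that constant multiplier is itself the geometric structure.
- the geometric series formula: applicable, and directly so.
- the binomial theorem — there is no pair of bases whose matched powers would reassemble into a single binomial power.


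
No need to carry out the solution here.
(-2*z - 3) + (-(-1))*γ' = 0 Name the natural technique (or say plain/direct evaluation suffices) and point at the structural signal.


Verdict: no special technique — the slope is a pure function of z; integrate both sides and be done.


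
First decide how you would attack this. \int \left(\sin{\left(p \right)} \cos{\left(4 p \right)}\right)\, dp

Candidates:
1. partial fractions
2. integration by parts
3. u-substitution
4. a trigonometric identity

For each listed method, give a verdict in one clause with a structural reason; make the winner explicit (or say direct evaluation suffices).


Verdict: a trigonometric identity — two sinusoids at different rates multiply in \sin{\left(p \right)} \cos{\left(4 p \right)}; the product-to-sum identity uncouples them.
- partial fractions: there is no rational-function structure to decompose.
- integration by parts — not the fit here: there is no polynomial factor to ladder down — parts can still close the trigonometric product by recursion, though the identity rewrite is the direct route.
- u-substitution: no subexpression of the integrand serves as a whole-integral substitution inner — individual terms may offer their own, but none carries its derivative as a factor of the full integrand; a working change of variable would have to be constructed from outside the expression.
- a trigonometric identity: applies; the problem has the shape this method handles.


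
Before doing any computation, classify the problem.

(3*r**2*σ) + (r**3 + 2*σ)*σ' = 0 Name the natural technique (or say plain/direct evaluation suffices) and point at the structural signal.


Best approach: the exact-equation method — the compatibility test passes: the σ-derivative of 3*r**2*σ matches the r-derivative of r**3 + 2*σ, so integrate a potential.


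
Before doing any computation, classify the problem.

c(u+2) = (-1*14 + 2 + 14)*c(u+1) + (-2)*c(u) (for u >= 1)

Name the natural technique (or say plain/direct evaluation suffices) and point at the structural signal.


Technique: the characteristic-root method — linear, homogeneous, constant coefficients: solutions of the form r^u exist — find the roots of the characteristic polynomial.


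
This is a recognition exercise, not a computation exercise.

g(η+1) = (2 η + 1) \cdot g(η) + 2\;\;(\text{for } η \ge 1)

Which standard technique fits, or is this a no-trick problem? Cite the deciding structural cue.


Diagnosis: a summation factor — first-order linear but the coefficient 2 η + 1 moves with the index — divide by the cumulative product and telescope.


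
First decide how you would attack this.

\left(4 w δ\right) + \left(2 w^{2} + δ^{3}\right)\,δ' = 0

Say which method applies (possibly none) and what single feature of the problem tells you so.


Diagnosis: the exact-equation method — 4 w δ and 2 w^{2} + δ^{3} pass the exactness check on the nose, so no integrating factor in w or δ is needed at all.


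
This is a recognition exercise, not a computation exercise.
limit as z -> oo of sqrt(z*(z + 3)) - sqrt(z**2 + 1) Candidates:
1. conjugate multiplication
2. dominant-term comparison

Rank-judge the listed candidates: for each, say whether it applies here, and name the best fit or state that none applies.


Diagnosis: conjugate multiplication — both pieces blow up but their difference is finite; the conjugate trick rationalizes sqrt(z*(z + 3)) - sqrt(z**2 + 1).
- conjugate multiplication — a fit — the right tool for this form.
- dominant-term comparison — no dominant power emerges to decide the limit by degree comparison.


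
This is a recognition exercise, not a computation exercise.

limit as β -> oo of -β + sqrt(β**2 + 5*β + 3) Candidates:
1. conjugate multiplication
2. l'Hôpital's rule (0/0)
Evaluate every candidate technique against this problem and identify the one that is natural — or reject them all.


Best approach: conjugate multiplication — infinity minus infinity with a radical in play — multiply by the conjugate so the divergences of sqrt(β**2 + 5*β + 3) and β annihilate.
- conjugate multiplication — applicable, and directly so.
- l'Hôpital's rule (0/0) — substitution produces ∞ − ∞ rather than a vanishing quotient; the rule needs a 0/0 ratio to act on.


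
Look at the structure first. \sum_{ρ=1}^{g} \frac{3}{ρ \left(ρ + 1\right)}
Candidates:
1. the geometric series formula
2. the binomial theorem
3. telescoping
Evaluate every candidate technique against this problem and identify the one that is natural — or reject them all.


Technique: telescoping — \frac{3}{ρ \left(ρ + 1\right)} is a collapsed telescope: expand it into simple fractions to see the cancellation.
- the geometric series formula: consecutive terms are not related by a fixed multiplier.
- the binomial theorem — the terms do not reassemble into a binomial power.
- telescoping: yes, a natural case for it.


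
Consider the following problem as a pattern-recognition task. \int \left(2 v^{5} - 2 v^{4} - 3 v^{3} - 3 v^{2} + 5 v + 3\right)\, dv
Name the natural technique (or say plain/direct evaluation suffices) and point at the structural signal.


Technique: no special technique — the integrand is a sum of constant multiples of powers of v — integrate term by term.


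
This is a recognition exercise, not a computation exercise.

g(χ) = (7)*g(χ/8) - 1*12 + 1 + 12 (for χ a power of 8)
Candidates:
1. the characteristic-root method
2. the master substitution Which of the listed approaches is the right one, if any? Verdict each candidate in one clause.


Technique: the master substitution — recursion at χ/8 is multiplicative in the index; logarithmic reindexing via χ = 8^m linearizes it.
- the characteristic-root method: a divided-index call is not the fixed-shift linear shape that characteristic roots solve.
- the master substitution: yes — fits the structure here.


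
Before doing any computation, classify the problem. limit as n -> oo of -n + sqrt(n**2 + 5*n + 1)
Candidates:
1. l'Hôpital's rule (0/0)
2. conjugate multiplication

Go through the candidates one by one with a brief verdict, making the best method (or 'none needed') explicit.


Diagnosis: conjugate multiplication — neither sqrt(n**2 + 5*n + 1) nor n converges alone, so rewrite their difference as a conjugate-rationalized quotient first.
- l'Hôpital's rule (0/0) — the expression is a difference driving to ∞ − ∞, not a 0/0 quotient — there is no ratio for the rule to differentiate.
- conjugate multiplication — yes — fits the structure here.


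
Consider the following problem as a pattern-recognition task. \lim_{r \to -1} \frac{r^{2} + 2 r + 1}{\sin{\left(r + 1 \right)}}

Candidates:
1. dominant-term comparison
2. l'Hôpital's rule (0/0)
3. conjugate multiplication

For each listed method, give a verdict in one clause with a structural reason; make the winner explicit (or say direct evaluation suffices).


Technique: l'Hôpital's rule (0/0) — substituting -1 gives 0 over 0; differentiate top and bottom once and re-evaluate. The standard small-argument limits would also carry it; the rule is the systematic route.
- dominant-term comparison: no dominant-degree comparison decides it.
- l'Hôpital's rule (0/0): yes, a natural case for it.
- conjugate multiplication: there is no infinity-minus-infinity radical difference to rationalize.


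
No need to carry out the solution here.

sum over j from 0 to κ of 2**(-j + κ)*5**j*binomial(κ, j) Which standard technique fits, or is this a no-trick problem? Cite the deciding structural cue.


Best approach: the binomial theorem — terms weighting binomial(κ, j) against matched powers of 5 and 2 reassemble into (5 + 2)^κ by the binomial theorem.


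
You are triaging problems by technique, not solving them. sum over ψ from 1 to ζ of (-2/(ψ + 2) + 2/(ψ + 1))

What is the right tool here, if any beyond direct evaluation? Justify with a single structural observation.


Best approach: telescoping — the piece each term subtracts is 2/(ψ + 1) advanced by one index, and it reappears with a plus sign leading the following term — the sum collapses to its boundary terms.


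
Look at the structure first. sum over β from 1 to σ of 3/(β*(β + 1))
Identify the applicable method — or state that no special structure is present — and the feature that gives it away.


Method: telescoping — poles of 3/(β*(β + 1)) differ by an integer, the telltale of a telescoping partial-fraction sum.


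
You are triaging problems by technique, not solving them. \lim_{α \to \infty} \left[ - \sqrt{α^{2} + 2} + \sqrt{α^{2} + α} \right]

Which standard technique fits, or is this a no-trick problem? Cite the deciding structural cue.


Technique: conjugate multiplication — two divergent pieces with a minus sign between them and a radical in the mix: rationalize \sqrt{α^{2} + α} - \sqrt{α^{2} + 2} before any limit law applies.


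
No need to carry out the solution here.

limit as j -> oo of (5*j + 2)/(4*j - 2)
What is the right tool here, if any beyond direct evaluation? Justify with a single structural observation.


Technique: dominant-term comparison — divide by the highest power of j present: lower-order terms vanish and the dominant ratio remains. As a single quotient, the ∞/∞ shape would yield to repeated differentiation as well — the growth comparison gets there in one look.
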